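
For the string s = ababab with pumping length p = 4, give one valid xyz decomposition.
x = '', y = 'aba', z = 'bab'

For s = ababab and p = 4, one valid decomposition is:
- x = '' (length 0)
- y = 'aba' (length 3)
- z = 'bab' (length 3)

Verification:
- xyz = '' + 'aba' + 'bab' = ababab ✓
- |xy| = 3 ≤ 4 ✓
- |y| = 3 > 0 ✓

All pumping lemma constraints are satisfied.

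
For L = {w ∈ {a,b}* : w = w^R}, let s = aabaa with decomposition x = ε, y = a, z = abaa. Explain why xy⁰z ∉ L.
xy⁰z = abaa ∉ L

Pumping with i = 0 replaces y = a by y⁰ = ε:
- Original: s = xyz = aabaa; aabaa reversed is aabaa, the same string, so it is a palindrome and is in L
- Pumped: xy⁰z = ε · ε · abaa = abaa
- abaa reversed is aaba ≠ abaa, so it is not a palindrome and is not in L

The pumping lemma would require xy⁰z ∈ L, so this decomposition yields a contradiction.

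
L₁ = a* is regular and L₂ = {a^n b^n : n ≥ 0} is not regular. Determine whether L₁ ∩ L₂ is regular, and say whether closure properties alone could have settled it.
Yes — L₁ ∩ L₂ is regular.

A string of a* contains no b's, and the only string of {a^n b^n} with no b's is ε (n = 0). So L₁ ∩ L₂ = {ε}, a finite language, which is regular.

Note that the bare facts "L₁ regular, L₂ non-regular" do not settle the question by themselves: the closure of regular languages under ∪, ∩, complement and difference applies only when BOTH operands are regular. With a non-regular operand the result can come out regular or non-regular depending on the specific languages, so one has to work out L₁ ∩ L₂ for this particular pair, as above.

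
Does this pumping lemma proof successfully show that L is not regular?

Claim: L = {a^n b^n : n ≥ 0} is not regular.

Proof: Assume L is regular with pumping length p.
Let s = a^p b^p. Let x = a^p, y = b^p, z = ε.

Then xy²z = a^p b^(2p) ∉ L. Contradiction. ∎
The proof is INCORRECT.

Error: The decomposition violates |xy| ≤ p.
With x = a^p and y = b^p, we have |xy| = 2p > p.
The pumping lemma requires |xy| ≤ p, so y must be within the first p characters.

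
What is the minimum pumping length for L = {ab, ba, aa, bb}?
p = 3

For a finite language L, the pumping lemma holds vacuously if p > max|s| for s ∈ L.

The longest string in L = {ab, ba, aa, bb} has length 2.
If p = 3, then no string s ∈ L has |s| ≥ p, so the condition is vacuously true.

The minimum pumping length is p = 3.

Why no smaller p works: for any p ≤ 2, the longest string s ∈ L has |s| = 2 ≥ p, so it would
have to be pumpable; but pumping up (i = 2, 3, ...) produces ever longer strings, which cannot all lie in the
finite language L. So the pumping property fails for every p ≤ 2.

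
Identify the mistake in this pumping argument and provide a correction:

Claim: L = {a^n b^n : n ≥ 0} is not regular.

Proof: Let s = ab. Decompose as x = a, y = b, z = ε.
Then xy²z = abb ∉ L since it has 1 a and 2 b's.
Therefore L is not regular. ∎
Error: The string s = ab might be shorter than the pumping length p.

Correction: Choose s = a^p b^p to ensure |s| ≥ p. Also, the decomposition is wrong: with |xy| ≤ p, y cannot include b's when s starts with p a's.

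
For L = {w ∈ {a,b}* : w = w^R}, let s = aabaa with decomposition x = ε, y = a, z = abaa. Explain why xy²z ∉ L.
xy²z = aaabaa ∉ L

Pumping with i = 2 replaces y = a by y² = aa:
- Original: s = xyz = aabaa; aabaa reversed is aabaa, the same string, so it is a palindrome and is in L
- Pumped: xy²z = ε · aa · abaa = aaabaa
- aaabaa reversed is aabaaa ≠ aaabaa, so it is not a palindrome and is not in L

The pumping lemma would require xy²z ∈ L, so this decomposition yields a contradiction.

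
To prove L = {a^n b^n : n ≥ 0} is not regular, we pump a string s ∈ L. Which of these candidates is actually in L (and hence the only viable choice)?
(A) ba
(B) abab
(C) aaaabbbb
(C) aaaabbbb

The pumping lemma is applied to a string s that lies in L, so first check membership of each option:
- (A) ba has an a after a b, so it is not of the form a^n b^n and is not in L ✗
- (B) abab has an a after a b, so it is not of the form a^n b^n and is not in L ✗
- (C) aaaabbbb = a^4 b^4 has equal counts (4 = 4), so it is in L ✓

Only (C) aaaabbbb is in L, so it is the only candidate that could play the role of s.
(In a complete proof one picks s in terms of the pumping length p so that |s| ≥ p is guaranteed; a fixed string like aaaabbbb illustrates the shape of such an s.)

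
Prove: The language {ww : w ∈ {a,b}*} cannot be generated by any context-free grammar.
Assume for contradiction that L is context-free, and let p ≥ 1 be the pumping length given by the pumping lemma for CFLs.
Choose s = a^p b^p a^p b^p. Then s ∈ L (take w = a^p b^p) and |s| = 4p ≥ p.
By the CFL pumping lemma, s = uvxyz for some u, v, x, y, z with |vxy| ≤ p, |vy| ≥ 1, and uv^i xy^i z ∈ L for every i ≥ 0.

Write s as four blocks A₁ B₁ A₂ B₂ with A₁ = A₂ = a^p and B₁ = B₂ = b^p. Since |vxy| ≤ p, the window vxy lies inside at most two adjacent blocks. Take i = 0 and let t = uxz, so |t| = 4p − |vy| with 1 ≤ |vy| ≤ p. If |t| is odd, t ∉ L immediately, so assume |vy| is even (hence |vy| ≥ 2) and |t|/2 = 2p − |vy|/2, which satisfies p ≤ |t|/2 ≤ 2p − 1.

Case 1 (vxy inside A₁B₁): t = a^(p−j) b^(p−l) a^p b^p with j + l = |vy|. The second half of t has length < 2p, so it is a suffix of the trailing a^p b^p and ends in b; the first half is a^(p−j) b^(p−l) a^((j+l)/2), which ends in a because (j+l)/2 ≥ 1. The halves differ, so t ∉ L.

Case 2 (vxy inside B₁A₂, straddling the middle): t = a^p b^(p−j) a^(p−l) b^p with j + l = |vy|. If t = ww, then w is a prefix of t of length ≥ p, so w begins with a^p; and w is a suffix of t of length ≥ p, so w ends with b^p. That forces |w| ≥ 2p, contradicting |w| = |t|/2 ≤ 2p − 1. So t ∉ L.

Case 3 (vxy inside A₂B₂): t = a^p b^p a^(p−j) b^(p−l) with j + l = |vy|. The first half of t is a prefix of a^p b^p, so it begins with a; the second half is b^((j+l)/2) a^(p−j) b^(p−l), which begins with b. The halves differ, so t ∉ L.

In every case uv⁰xy⁰z = uxz ∉ L.

This contradicts the CFL pumping lemma, which requires uv^i xy^i z ∈ L for all i ≥ 0.
Hence L = {ww : w ∈ {a,b}*} is not context-free. ∎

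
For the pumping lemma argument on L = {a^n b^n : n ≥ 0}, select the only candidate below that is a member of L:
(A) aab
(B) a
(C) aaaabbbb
(C) aaaabbbb

The pumping lemma is applied to a string s that lies in L, so first check membership of each option:
- (A) aab has 2 a's and 1 b's; 2 ≠ 1, so it is not in L ✗
- (B) a has 1 a's and 0 b's; 1 ≠ 0, so it is not in L ✗
- (C) aaaabbbb = a^4 b^4 has equal counts (4 = 4), so it is in L ✓

Only (C) aaaabbbb is in L, so it is the only candidate that could play the role of s.
(In a complete proof one picks s in terms of the pumping length p so that |s| ≥ p is guaranteed; a fixed string like aaaabbbb illustrates the shape of such an s.)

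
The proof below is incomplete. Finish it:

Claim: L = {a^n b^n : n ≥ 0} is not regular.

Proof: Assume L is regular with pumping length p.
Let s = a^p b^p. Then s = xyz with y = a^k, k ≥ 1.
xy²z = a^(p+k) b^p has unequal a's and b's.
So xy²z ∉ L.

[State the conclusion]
This contradicts the pumping lemma for regular languages,
which guarantees xy^i z ∈ L for all i ≥ 0.

Since our assumption that L is regular leads to a contradiction,
we conclude that L = {a^n b^n : n ≥ 0} is NOT regular. ∎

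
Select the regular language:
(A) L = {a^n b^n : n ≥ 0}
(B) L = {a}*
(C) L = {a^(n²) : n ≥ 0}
(B) {a}*

(B) L = {a}* is regular.

This can be recognized by a finite automaton (DFA/NFA).
Regular expressions like {a}* define regular languages.

The other choices are not regular:
- {a^(n²) : n ≥ 0}: After pumping, length is no longer a perfect square
- {a^n b^n : n ≥ 0}: After pumping, the number of a's and b's become unequal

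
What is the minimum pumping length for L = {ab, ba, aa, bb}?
p = 3

For a finite language L, the pumping lemma holds vacuously if p > max|s| for s ∈ L.

The longest string in L = {ab, ba, aa, bb} has length 2.
If p = 3, then no string s ∈ L has |s| ≥ p, so the condition is vacuously true.

The minimum pumping length is p = 3.

Why no smaller p works: for any p ≤ 2, the longest string s ∈ L has |s| = 2 ≥ p, so it would
have to be pumpable; but pumping up (i = 2, 3, ...) produces ever longer strings, which cannot all lie in the
finite language L. So the pumping property fails for every p ≤ 2.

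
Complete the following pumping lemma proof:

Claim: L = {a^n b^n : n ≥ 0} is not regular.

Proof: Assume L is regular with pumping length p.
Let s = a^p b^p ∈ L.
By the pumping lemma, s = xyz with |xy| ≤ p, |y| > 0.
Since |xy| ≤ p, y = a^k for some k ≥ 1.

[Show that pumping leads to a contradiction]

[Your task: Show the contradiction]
Consider xy²z = a^(p+k) b^p.

Since k ≥ 1, we have p + k > p.
So xy²z has more a's than b's: (p+k) a's vs p b's.
This means xy²z ∉ L because a^n b^n requires equal counts.

This contradicts the pumping lemma which states xy²z ∈ L.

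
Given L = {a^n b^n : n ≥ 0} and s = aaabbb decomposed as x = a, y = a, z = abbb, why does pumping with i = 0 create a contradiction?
xy⁰z = aabbb ∉ L

Pumping with i = 0 replaces y = a by y⁰ = ε:
- Original: s = xyz = aaabbb; aaabbb = a^3 b^3 has equal counts (3 = 3), so it is in L
- Pumped: xy⁰z = a · ε · abbb = aabbb
- aabbb has 2 a's and 3 b's; 2 ≠ 3, so it is not in L

The pumping lemma would require xy⁰z ∈ L, so this decomposition yields a contradiction.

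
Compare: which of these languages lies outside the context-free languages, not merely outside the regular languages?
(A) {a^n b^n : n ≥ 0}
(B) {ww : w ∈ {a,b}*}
(B) {ww : w ∈ {a,b}*}

(B) {ww : w ∈ {a,b}*} requires the CFL pumping lemma.

- {a^n b^n : n ≥ 0} is context-free (but not regular)
  • Can be shown non-regular with the regular pumping lemma
  • After pumping, the number of a's and b's become unequal

- {ww : w ∈ {a,b}*} is NOT context-free
  • Requires the CFL pumping lemma to prove
  • Even a PDA cannot compare two arbitrary halves symbol by symbol; CFL pumping on a^p b^p a^p b^p fails

The CFL pumping lemma is "stronger" in that it can prove non-membership
in the larger class of context-free languages.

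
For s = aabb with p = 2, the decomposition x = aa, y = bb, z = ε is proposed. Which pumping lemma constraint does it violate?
Violated: |xy| ≤ p

The decomposition x = aa, y = bb, z = ε for s = aabb with p = 2
violates the constraint: |xy| ≤ p

|xy| = |aabb| = 4 > 2 = p. The decomposition puts too many characters in xy.

Pumping lemma constraints:
1. xyz = s (decomposition is valid)
2. |xy| ≤ p
3. |y| > 0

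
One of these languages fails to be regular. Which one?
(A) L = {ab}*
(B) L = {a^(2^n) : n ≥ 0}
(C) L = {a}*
(B) {a^(2^n) : n ≥ 0}

(B) L = {a^(2^n) : n ≥ 0} is NOT regular.

The pumping lemma can be used to prove this:
After pumping, length is no longer a power of 2

The other languages are regular because they can be recognized by finite automata.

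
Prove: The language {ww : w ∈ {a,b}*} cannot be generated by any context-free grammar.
Assume for contradiction that L is context-free, and let p ≥ 1 be the pumping length given by the pumping lemma for CFLs.
Choose s = a^p b^p a^p b^p. Then s ∈ L (take w = a^p b^p) and |s| = 4p ≥ p.
By the CFL pumping lemma, s = uvxyz for some u, v, x, y, z with |vxy| ≤ p, |vy| ≥ 1, and uv^i xy^i z ∈ L for every i ≥ 0.

Write s as four blocks A₁ B₁ A₂ B₂ with A₁ = A₂ = a^p and B₁ = B₂ = b^p. Since |vxy| ≤ p, the window vxy lies inside at most two adjacent blocks. Take i = 0 and let t = uxz, so |t| = 4p − |vy| with 1 ≤ |vy| ≤ p. If |t| is odd, t ∉ L immediately, so assume |vy| is even (hence |vy| ≥ 2) and |t|/2 = 2p − |vy|/2, which satisfies p ≤ |t|/2 ≤ 2p − 1.

Case 1 (vxy inside A₁B₁): t = a^(p−j) b^(p−l) a^p b^p with j + l = |vy|. The second half of t has length < 2p, so it is a suffix of the trailing a^p b^p and ends in b; the first half is a^(p−j) b^(p−l) a^((j+l)/2), which ends in a because (j+l)/2 ≥ 1. The halves differ, so t ∉ L.

Case 2 (vxy inside B₁A₂, straddling the middle): t = a^p b^(p−j) a^(p−l) b^p with j + l = |vy|. If t = ww, then w is a prefix of t of length ≥ p, so w begins with a^p; and w is a suffix of t of length ≥ p, so w ends with b^p. That forces |w| ≥ 2p, contradicting |w| = |t|/2 ≤ 2p − 1. So t ∉ L.

Case 3 (vxy inside A₂B₂): t = a^p b^p a^(p−j) b^(p−l) with j + l = |vy|. The first half of t is a prefix of a^p b^p, so it begins with a; the second half is b^((j+l)/2) a^(p−j) b^(p−l), which begins with b. The halves differ, so t ∉ L.

In every case uv⁰xy⁰z = uxz ∉ L.

This contradicts the CFL pumping lemma, which requires uv^i xy^i z ∈ L for all i ≥ 0.
Hence L = {ww : w ∈ {a,b}*} is not context-free. ∎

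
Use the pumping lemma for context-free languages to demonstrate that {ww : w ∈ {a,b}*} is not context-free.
Assume for contradiction that L is context-free, and let p ≥ 1 be the pumping length given by the pumping lemma for CFLs.
Choose s = a^p b^p a^p b^p. Then s ∈ L (take w = a^p b^p) and |s| = 4p ≥ p.
By the CFL pumping lemma, s = uvxyz for some u, v, x, y, z with |vxy| ≤ p, |vy| ≥ 1, and uv^i xy^i z ∈ L for every i ≥ 0.

Write s as four blocks A₁ B₁ A₂ B₂ with A₁ = A₂ = a^p and B₁ = B₂ = b^p. Since |vxy| ≤ p, the window vxy lies inside at most two adjacent blocks. Take i = 0 and let t = uxz, so |t| = 4p − |vy| with 1 ≤ |vy| ≤ p. If |t| is odd, t ∉ L immediately, so assume |vy| is even (hence |vy| ≥ 2) and |t|/2 = 2p − |vy|/2, which satisfies p ≤ |t|/2 ≤ 2p − 1.

Case 1 (vxy inside A₁B₁): t = a^(p−j) b^(p−l) a^p b^p with j + l = |vy|. The second half of t has length < 2p, so it is a suffix of the trailing a^p b^p and ends in b; the first half is a^(p−j) b^(p−l) a^((j+l)/2), which ends in a because (j+l)/2 ≥ 1. The halves differ, so t ∉ L.

Case 2 (vxy inside B₁A₂, straddling the middle): t = a^p b^(p−j) a^(p−l) b^p with j + l = |vy|. If t = ww, then w is a prefix of t of length ≥ p, so w begins with a^p; and w is a suffix of t of length ≥ p, so w ends with b^p. That forces |w| ≥ 2p, contradicting |w| = |t|/2 ≤ 2p − 1. So t ∉ L.

Case 3 (vxy inside A₂B₂): t = a^p b^p a^(p−j) b^(p−l) with j + l = |vy|. The first half of t is a prefix of a^p b^p, so it begins with a; the second half is b^((j+l)/2) a^(p−j) b^(p−l), which begins with b. The halves differ, so t ∉ L.

In every case uv⁰xy⁰z = uxz ∉ L.

This contradicts the CFL pumping lemma, which requires uv^i xy^i z ∈ L for all i ≥ 0.
Hence L = {ww : w ∈ {a,b}*} is not context-free. ∎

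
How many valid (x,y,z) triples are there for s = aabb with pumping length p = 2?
3

For s = 'aabb' with pumping length p = 2:

Constraints: |xy| ≤ 2, |y| > 0

Valid decompositions (|xy| ≤ p, |y| ≥ 1):
  • x='', y='a', z='abb'
  • x='a', y='a', z='bb'
  • x='', y='aa', z='bb'

Total count: 3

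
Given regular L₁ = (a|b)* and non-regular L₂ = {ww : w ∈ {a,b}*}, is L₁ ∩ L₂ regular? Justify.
No — L₁ ∩ L₂ is not regular.

(a|b)* is all strings over {a,b}, so L₁ ∩ L₂ = {ww : w ∈ {a,b}*} = L₂ itself, which is not regular (pump s = a^p b a^p b).

Note that the bare facts "L₁ regular, L₂ non-regular" do not settle the question by themselves: the closure of regular languages under ∪, ∩, complement and difference applies only when BOTH operands are regular. With a non-regular operand the result can come out regular or non-regular depending on the specific languages, so one has to work out L₁ ∩ L₂ for this particular pair, as above.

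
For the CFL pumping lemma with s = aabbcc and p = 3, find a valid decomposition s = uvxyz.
u='aa', v='b', x='b', y='c', z='c'

For s = aabbcc with pumping length p = 3:

One valid decomposition:
- u = 'aa'
- v = 'b'
- x = 'b'
- y = 'c'
- z = 'c'

Verification:
- uvxyz = 'aa' + 'b' + 'b' + 'c' + 'c' = aabbcc ✓
- |vxy| = |'bbc'| = 3 ≤ 3 ✓
- |vy| = |'bc'| = 2 > 0 ✓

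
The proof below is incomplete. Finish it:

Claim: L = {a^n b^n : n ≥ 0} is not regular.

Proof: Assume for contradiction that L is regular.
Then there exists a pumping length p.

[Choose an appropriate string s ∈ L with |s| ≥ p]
s = a^p b^p

This string is in L (has equal a's and b's) and has length 2p ≥ p.
Any decomposition xyz with |xy| ≤ p means y consists only of a's,
so pumping will unbalance the counts.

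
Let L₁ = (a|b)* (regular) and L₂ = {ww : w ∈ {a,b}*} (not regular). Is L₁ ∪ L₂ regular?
Yes — L₁ ∪ L₂ is regular.

{ww} ⊆ (a|b)*, so L₁ ∪ L₂ = (a|b)*, which is regular.

Note that the bare facts "L₁ regular, L₂ non-regular" do not settle the question by themselves: the closure of regular languages under ∪, ∩, complement and difference applies only when BOTH operands are regular. With a non-regular operand the result can come out regular or non-regular depending on the specific languages, so one has to work out L₁ ∪ L₂ for this particular pair, as above.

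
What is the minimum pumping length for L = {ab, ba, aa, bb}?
p = 3

For a finite language L, the pumping lemma holds vacuously if p > max|s| for s ∈ L.

The longest string in L = {ab, ba, aa, bb} has length 2.
If p = 3, then no string s ∈ L has |s| ≥ p, so the condition is vacuously true.

The minimum pumping length is p = 3.

Why no smaller p works: for any p ≤ 2, the longest string s ∈ L has |s| = 2 ≥ p, so it would
have to be pumpable; but pumping up (i = 2, 3, ...) produces ever longer strings, which cannot all lie in the
finite language L. So the pumping property fails for every p ≤ 2.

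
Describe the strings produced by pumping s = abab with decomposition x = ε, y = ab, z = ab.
{xy^i z : i ≥ 0} = {(ab)^(i+1) : i ≥ 0} = {ab, abab, ababab, ...}

With x = ε, y = ab, z = ab: Pumping 'ab' gives strings of alternating a's and b's.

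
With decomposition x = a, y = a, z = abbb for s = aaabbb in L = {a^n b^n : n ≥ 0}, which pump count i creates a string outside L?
i = 3

xy³z = a · aaa · abbb = aaaaabbb; aaaaabbb has 5 a's and 3 b's; 5 ≠ 3, so it is not in L.
(Other choices also work, e.g. i = 0, 2; only i = 1 is guaranteed to stay in L since xy¹z = s.)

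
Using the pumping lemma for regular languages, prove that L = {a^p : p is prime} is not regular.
Assume for contradiction that L is regular, and let p ≥ 1 be the pumping length given by the pumping lemma.
Choose a prime q with q ≥ p (one exists because there are infinitely many primes) and let s = a^q. Then s ∈ L and |s| = q ≥ p.
By the pumping lemma, s = xyz for some x, y, z with |xy| ≤ p, |y| ≥ 1, and xy^i z ∈ L for every i ≥ 0.
Here y = a^k for some k with 1 ≤ k ≤ p, and xy^i z = a^(q + (i − 1)k) for every i ≥ 0.

Take i = q + 1: |xy^(q+1) z| = q + qk = q(k + 1).
Both factors satisfy q ≥ 2 and k + 1 ≥ 2, so q(k + 1) is composite, and xy^(q+1) z ∉ L.

This contradicts the pumping lemma, which requires xy^i z ∈ L for all i ≥ 0.
Hence L = {a^p : p is prime} is not regular. ∎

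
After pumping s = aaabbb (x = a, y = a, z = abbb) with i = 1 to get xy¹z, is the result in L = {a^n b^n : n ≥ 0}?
Yes

xy¹z = a · a · abbb = aaabbb.
aaabbb = a^3 b^3 has equal counts (3 = 3), so it is in L.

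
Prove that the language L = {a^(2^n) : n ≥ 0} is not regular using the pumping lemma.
Assume for contradiction that L is regular, and let p ≥ 1 be the pumping length given by the pumping lemma.
Choose s = a^(2^p). Then s ∈ L and |s| = 2^p ≥ p.
By the pumping lemma, s = xyz for some x, y, z with |xy| ≤ p, |y| ≥ 1, and xy^i z ∈ L for every i ≥ 0.
Here y = a^k for some k with 1 ≤ k ≤ |xy| ≤ p, and p < 2^p.

Take i = 2: |xy²z| = 2^p + k.
Now 2^p < 2^p + k ≤ 2^p + p < 2^p + 2^p = 2^(p+1).
So |xy²z| lies strictly between the consecutive powers of two 2^p and 2^(p+1), hence is not a power of 2, and xy²z ∉ L.

This contradicts the pumping lemma, which requires xy^i z ∈ L for all i ≥ 0.
Hence L = {a^(2^n) : n ≥ 0} is not regular. ∎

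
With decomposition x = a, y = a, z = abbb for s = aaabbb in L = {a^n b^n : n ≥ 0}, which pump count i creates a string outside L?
i = 2

xy²z = a · aa · abbb = aaaabbb; aaaabbb has 4 a's and 3 b's; 4 ≠ 3, so it is not in L.
(Other choices also work, e.g. i = 0, 3; only i = 1 is guaranteed to stay in L since xy¹z = s.)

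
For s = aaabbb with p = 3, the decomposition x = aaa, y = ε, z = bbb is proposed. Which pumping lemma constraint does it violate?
Violated: |y| > 0

The decomposition x = aaa, y = ε, z = bbb for s = aaabbb with p = 3
violates the constraint: |y| > 0

|y| = 0, but the pumping lemma requires |y| > 0 (y must be non-empty).

Pumping lemma constraints:
1. xyz = s (decomposition is valid)
2. |xy| ≤ p
3. |y| > 0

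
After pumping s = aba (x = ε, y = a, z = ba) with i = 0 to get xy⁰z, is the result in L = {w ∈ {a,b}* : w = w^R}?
No

xy⁰z = ε · ε · ba = ba.
ba reversed is ab ≠ ba, so it is not a palindrome and is not in L.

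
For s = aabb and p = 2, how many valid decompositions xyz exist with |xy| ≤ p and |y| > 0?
3

For s = 'aabb' with pumping length p = 2:

Constraints: |xy| ≤ 2, |y| > 0

Valid decompositions (|xy| ≤ p, |y| ≥ 1):
  • x='', y='a', z='abb'
  • x='a', y='a', z='bb'
  • x='', y='aa', z='bb'

Total count: 3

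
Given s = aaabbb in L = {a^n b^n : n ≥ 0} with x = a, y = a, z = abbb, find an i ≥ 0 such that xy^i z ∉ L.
i = 0

xy⁰z = a · ε · abbb = aabbb; aabbb has 2 a's and 3 b's; 2 ≠ 3, so it is not in L.
(Other choices also work, e.g. i = 2, 3; only i = 1 is guaranteed to stay in L since xy¹z = s.)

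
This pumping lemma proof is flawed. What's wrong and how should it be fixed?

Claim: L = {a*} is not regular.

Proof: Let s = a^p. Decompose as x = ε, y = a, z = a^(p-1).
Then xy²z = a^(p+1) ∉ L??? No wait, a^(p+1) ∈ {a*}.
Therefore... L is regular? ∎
Error: The proof attempts to show a*  is not regular, but a* IS regular!

Correction: a* is a regular language (recognized by a simple DFA with one accepting state and self-loop on 'a'). The pumping lemma can only prove non-regularity, not regularity. For regular languages, pumping always works.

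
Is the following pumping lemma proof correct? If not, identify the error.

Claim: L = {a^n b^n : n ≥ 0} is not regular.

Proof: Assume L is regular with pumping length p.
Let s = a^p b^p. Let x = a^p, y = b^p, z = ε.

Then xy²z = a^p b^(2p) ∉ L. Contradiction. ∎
The proof is INCORRECT.

Error: The decomposition violates |xy| ≤ p.
With x = a^p and y = b^p, we have |xy| = 2p > p.
The pumping lemma requires |xy| ≤ p, so y must be within the first p characters.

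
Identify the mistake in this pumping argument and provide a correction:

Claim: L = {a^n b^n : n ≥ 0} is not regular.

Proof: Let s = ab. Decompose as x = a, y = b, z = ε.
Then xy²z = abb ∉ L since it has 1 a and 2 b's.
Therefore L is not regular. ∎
Error: The string s = ab might be shorter than the pumping length p.

Correction: Choose s = a^p b^p to ensure |s| ≥ p. Also, the decomposition is wrong: with |xy| ≤ p, y cannot include b's when s starts with p a's.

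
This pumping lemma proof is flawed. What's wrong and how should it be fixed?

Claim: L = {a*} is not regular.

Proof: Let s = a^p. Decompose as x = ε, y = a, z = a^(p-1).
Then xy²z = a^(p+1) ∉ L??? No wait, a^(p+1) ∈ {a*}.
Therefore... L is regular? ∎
Error: The proof attempts to show a*  is not regular, but a* IS regular!

Correction: a* is a regular language (recognized by a simple DFA with one accepting state and self-loop on 'a'). The pumping lemma can only prove non-regularity, not regularity. For regular languages, pumping always works.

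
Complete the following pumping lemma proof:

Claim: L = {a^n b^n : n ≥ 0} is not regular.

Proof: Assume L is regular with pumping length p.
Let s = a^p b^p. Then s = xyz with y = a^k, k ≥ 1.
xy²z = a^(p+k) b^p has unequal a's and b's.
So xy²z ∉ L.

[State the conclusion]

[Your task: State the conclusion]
This contradicts the pumping lemma for regular languages,
which guarantees xy^i z ∈ L for all i ≥ 0.

Since our assumption that L is regular leads to a contradiction,
we conclude that L = {a^n b^n : n ≥ 0} is NOT regular. ∎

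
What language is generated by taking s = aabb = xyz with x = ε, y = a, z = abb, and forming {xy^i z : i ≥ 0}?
{xy^i z : i ≥ 0} = {a^(i+1) b^2 : i ≥ 0} = {abb, aabb, aaabb, ...}

With x = ε, y = a, z = abb: Starting with aabb and pumping the first 'a' (z = abb keeps the second 'a'), we get strings with i+1 a's followed by 2 b's for i = 0, 1, 2, ...; note bb is not produced because z always contributes one a.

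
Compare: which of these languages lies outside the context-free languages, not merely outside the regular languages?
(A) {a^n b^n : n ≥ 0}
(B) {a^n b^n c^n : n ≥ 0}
(B) {a^n b^n c^n : n ≥ 0}

(B) {a^n b^n c^n : n ≥ 0} requires the CFL pumping lemma.

- {a^n b^n : n ≥ 0} is context-free (but not regular)
  • Can be shown non-regular with the regular pumping lemma
  • After pumping, the number of a's and b's become unequal

- {a^n b^n c^n : n ≥ 0} is NOT context-free
  • Requires the CFL pumping lemma to prove
  • Cannot maintain three equal counts simultaneously

The CFL pumping lemma is "stronger" in that it can prove non-membership
in the larger class of context-free languages.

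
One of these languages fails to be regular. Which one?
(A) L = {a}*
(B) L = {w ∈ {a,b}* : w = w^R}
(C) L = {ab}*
(B) {w ∈ {a,b}* : w = w^R}

(B) L = {w ∈ {a,b}* : w = w^R} is NOT regular.

The pumping lemma can be used to prove this:
After pumping, the string is no longer symmetric

The other languages are regular because they can be recognized by finite automata.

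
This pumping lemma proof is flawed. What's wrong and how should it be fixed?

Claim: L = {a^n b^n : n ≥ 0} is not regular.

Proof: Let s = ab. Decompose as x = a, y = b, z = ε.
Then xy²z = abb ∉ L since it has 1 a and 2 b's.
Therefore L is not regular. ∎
Error: The string s = ab might be shorter than the pumping length p.

Correction: Choose s = a^p b^p to ensure |s| ≥ p. Also, the decomposition is wrong: with |xy| ≤ p, y cannot include b's when s starts with p a's.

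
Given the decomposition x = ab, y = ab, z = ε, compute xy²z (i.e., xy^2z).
ababab

Given x = 'ab', y = 'ab', z = '' and i = 2:

xy^2z = x + y·y·...·y (2 times) + z
       = 'ab' + 'ab'^2 + ''
       = 'ab' + 'abab' + ''
       = 'ababab'

The pumped string is 'ababab' with length 6.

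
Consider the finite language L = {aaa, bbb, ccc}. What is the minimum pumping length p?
p = 4

For a finite language L, the pumping lemma holds vacuously if p > max|s| for s ∈ L.

The longest string in L = {aaa, bbb, ccc} has length 3.
If p = 4, then no string s ∈ L has |s| ≥ p, so the condition is vacuously true.

The minimum pumping length is p = 4.

Why no smaller p works: for any p ≤ 3, the longest string s ∈ L has |s| = 3 ≥ p, so it would
have to be pumpable; but pumping up (i = 2, 3, ...) produces ever longer strings, which cannot all lie in the
finite language L. So the pumping property fails for every p ≤ 3.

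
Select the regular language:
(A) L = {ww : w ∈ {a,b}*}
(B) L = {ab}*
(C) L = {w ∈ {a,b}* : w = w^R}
(B) {ab}*

(B) L = {ab}* is regular.

This can be recognized by a finite automaton (DFA/NFA).
Regular expressions like {ab}* define regular languages.

The other choices are not regular:
- {w ∈ {a,b}* : w = w^R}: After pumping, the string is no longer symmetric
- {ww : w ∈ {a,b}*}: After pumping, the two halves no longer match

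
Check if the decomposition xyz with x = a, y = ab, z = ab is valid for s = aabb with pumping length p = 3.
Violated: xyz = s

The decomposition x = a, y = ab, z = ab for s = aabb with p = 3
violates the constraint: xyz = s

xyz = 'a' + 'ab' + 'ab' = 'aabab' ≠ 'aabb' = s. The decomposition doesn't reconstruct s.

Pumping lemma constraints:
1. xyz = s (decomposition is valid)
2. |xy| ≤ p
3. |y| > 0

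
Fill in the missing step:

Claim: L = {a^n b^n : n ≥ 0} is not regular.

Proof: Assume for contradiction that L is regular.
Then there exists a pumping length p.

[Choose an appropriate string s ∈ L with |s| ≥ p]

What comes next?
s = a^p b^p

This string is in L (has equal a's and b's) and has length 2p ≥ p.
Any decomposition xyz with |xy| ≤ p means y consists only of a's,
so pumping will unbalance the counts.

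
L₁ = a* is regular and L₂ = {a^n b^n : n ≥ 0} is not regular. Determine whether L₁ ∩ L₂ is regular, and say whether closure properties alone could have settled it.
Yes — L₁ ∩ L₂ is regular.

A string of a* contains no b's, and the only string of {a^n b^n} with no b's is ε (n = 0). So L₁ ∩ L₂ = {ε}, a finite language, which is regular.

Note that the bare facts "L₁ regular, L₂ non-regular" do not settle the question by themselves: the closure of regular languages under ∪, ∩, complement and difference applies only when BOTH operands are regular. With a non-regular operand the result can come out regular or non-regular depending on the specific languages, so one has to work out L₁ ∩ L₂ for this particular pair, as above.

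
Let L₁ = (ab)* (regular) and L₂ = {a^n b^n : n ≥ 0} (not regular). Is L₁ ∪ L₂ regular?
No — L₁ ∪ L₂ is not regular.

Let U = (ab)* ∪ {a^n b^n}. If U were regular, then U ∩ aa*bb* would be regular (closure under intersection with a regular language). But (ab)* ∩ aa*bb* = {ab} and {a^n b^n} ∩ aa*bb* = {a^n b^n : n ≥ 1}, so U ∩ aa*bb* = {a^n b^n : n ≥ 1}, which is not regular. Hence U is not regular.

Note that the bare facts "L₁ regular, L₂ non-regular" do not settle the question by themselves: the closure of regular languages under ∪, ∩, complement and difference applies only when BOTH operands are regular. With a non-regular operand the result can come out regular or non-regular depending on the specific languages, so one has to work out L₁ ∪ L₂ for this particular pair, as above.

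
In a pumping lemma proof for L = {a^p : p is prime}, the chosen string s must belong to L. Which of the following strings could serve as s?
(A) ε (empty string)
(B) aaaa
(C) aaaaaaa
(C) aaaaaaa

The pumping lemma is applied to a string s that lies in L, so first check membership of each option:
- (A) ε has length 0, which is not prime, so it is not in L ✗
- (B) aaaa has length 4 = 2 × 2, which is not prime, so it is not in L ✗
- (C) aaaaaaa has length 7, which is prime, so it is in L ✓

Only (C) aaaaaaa is in L, so it is the only candidate that could play the role of s.
(In a complete proof one picks s in terms of the pumping length p so that |s| ≥ p is guaranteed; a fixed string like aaaaaaa illustrates the shape of such an s.)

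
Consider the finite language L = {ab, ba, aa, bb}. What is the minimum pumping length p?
p = 3

For a finite language L, the pumping lemma holds vacuously if p > max|s| for s ∈ L.

The longest string in L = {ab, ba, aa, bb} has length 2.
If p = 3, then no string s ∈ L has |s| ≥ p, so the condition is vacuously true.

The minimum pumping length is p = 3.

Why no smaller p works: for any p ≤ 2, the longest string s ∈ L has |s| = 2 ≥ p, so it would
have to be pumpable; but pumping up (i = 2, 3, ...) produces ever longer strings, which cannot all lie in the
finite language L. So the pumping property fails for every p ≤ 2.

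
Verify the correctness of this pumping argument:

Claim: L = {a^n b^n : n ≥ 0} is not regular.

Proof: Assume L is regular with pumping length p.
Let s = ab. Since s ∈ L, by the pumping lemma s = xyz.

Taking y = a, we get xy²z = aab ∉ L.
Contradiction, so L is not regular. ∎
The proof is INCORRECT.

Error: The string s = ab may be shorter than p.
The pumping lemma only applies to strings with |s| ≥ p, and p is not under our control.
We must choose s in terms of p, e.g. s = a^p b^p, to ensure |s| ≥ p.
(The proof also fixes one particular y; a valid argument must handle every decomposition with |xy| ≤ p and |y| ≥ 1 — for s = a^p b^p this forces y = a^k, and then xy²z = a^(p+k) b^p ∉ L.)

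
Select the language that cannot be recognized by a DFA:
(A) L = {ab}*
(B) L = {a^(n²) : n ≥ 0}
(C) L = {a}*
(B) {a^(n²) : n ≥ 0}

(B) L = {a^(n²) : n ≥ 0} is NOT regular.

The pumping lemma can be used to prove this:
After pumping, length is no longer a perfect square

The other languages are regular because they can be recognized by finite automata.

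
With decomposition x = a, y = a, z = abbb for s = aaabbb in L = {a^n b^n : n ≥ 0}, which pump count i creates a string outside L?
i = 0

xy⁰z = a · ε · abbb = aabbb; aabbb has 2 a's and 3 b's; 2 ≠ 3, so it is not in L.
(Other choices also work, e.g. i = 2, 3; only i = 1 is guaranteed to stay in L since xy¹z = s.)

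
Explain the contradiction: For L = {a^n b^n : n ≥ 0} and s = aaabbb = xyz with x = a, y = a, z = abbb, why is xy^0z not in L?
xy⁰z = aabbb ∉ L

Pumping with i = 0 replaces y = a by y⁰ = ε:
- Original: s = xyz = aaabbb; aaabbb = a^3 b^3 has equal counts (3 = 3), so it is in L
- Pumped: xy⁰z = a · ε · abbb = aabbb
- aabbb has 2 a's and 3 b's; 2 ≠ 3, so it is not in L

The pumping lemma would require xy⁰z ∈ L, so this decomposition yields a contradiction.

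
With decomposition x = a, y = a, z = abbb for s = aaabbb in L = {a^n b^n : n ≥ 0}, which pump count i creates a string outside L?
i = 3

xy³z = a · aaa · abbb = aaaaabbb; aaaaabbb has 5 a's and 3 b's; 5 ≠ 3, so it is not in L.
(Other choices also work, e.g. i = 0, 2; only i = 1 is guaranteed to stay in L since xy¹z = s.)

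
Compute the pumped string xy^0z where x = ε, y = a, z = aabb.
aabb

Given x = '', y = 'a', z = 'aabb' and i = 0:

xy^0z = x + y·y·...·y (0 times) + z
       = '' + 'a'^0 + 'aabb'
       = '' + '' + 'aabb'
       = 'aabb'

The pumped string is 'aabb' with length 4.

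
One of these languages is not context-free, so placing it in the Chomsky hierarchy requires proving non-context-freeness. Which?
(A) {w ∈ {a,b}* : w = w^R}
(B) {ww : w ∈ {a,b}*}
(B) {ww : w ∈ {a,b}*}

(B) {ww : w ∈ {a,b}*} requires the CFL pumping lemma.

- {w ∈ {a,b}* : w = w^R} is context-free (but not regular)
  • Can be shown non-regular with the regular pumping lemma
  • After pumping, the string is no longer symmetric

- {ww : w ∈ {a,b}*} is NOT context-free
  • Requires the CFL pumping lemma to prove
  • Cannot verify equality of two arbitrary substrings

The CFL pumping lemma is "stronger" in that it can prove non-membership
in the larger class of context-free languages.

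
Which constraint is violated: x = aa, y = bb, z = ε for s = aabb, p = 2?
Violated: |xy| ≤ p

The decomposition x = aa, y = bb, z = ε for s = aabb with p = 2
violates the constraint: |xy| ≤ p

|xy| = |aabb| = 4 > 2 = p. The decomposition puts too many characters in xy.

Pumping lemma constraints:
1. xyz = s (decomposition is valid)
2. |xy| ≤ p
3. |y| > 0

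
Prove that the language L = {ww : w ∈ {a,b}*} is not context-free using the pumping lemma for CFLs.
Assume for contradiction that L is context-free, and let p ≥ 1 be the pumping length given by the pumping lemma for CFLs.
Choose s = a^p b^p a^p b^p. Then s ∈ L (take w = a^p b^p) and |s| = 4p ≥ p.
By the CFL pumping lemma, s = uvxyz for some u, v, x, y, z with |vxy| ≤ p, |vy| ≥ 1, and uv^i xy^i z ∈ L for every i ≥ 0.

Write s as four blocks A₁ B₁ A₂ B₂ with A₁ = A₂ = a^p and B₁ = B₂ = b^p. Since |vxy| ≤ p, the window vxy lies inside at most two adjacent blocks. Take i = 0 and let t = uxz, so |t| = 4p − |vy| with 1 ≤ |vy| ≤ p. If |t| is odd, t ∉ L immediately, so assume |vy| is even (hence |vy| ≥ 2) and |t|/2 = 2p − |vy|/2, which satisfies p ≤ |t|/2 ≤ 2p − 1.

Case 1 (vxy inside A₁B₁): t = a^(p−j) b^(p−l) a^p b^p with j + l = |vy|. The second half of t has length < 2p, so it is a suffix of the trailing a^p b^p and ends in b; the first half is a^(p−j) b^(p−l) a^((j+l)/2), which ends in a because (j+l)/2 ≥ 1. The halves differ, so t ∉ L.

Case 2 (vxy inside B₁A₂, straddling the middle): t = a^p b^(p−j) a^(p−l) b^p with j + l = |vy|. If t = ww, then w is a prefix of t of length ≥ p, so w begins with a^p; and w is a suffix of t of length ≥ p, so w ends with b^p. That forces |w| ≥ 2p, contradicting |w| = |t|/2 ≤ 2p − 1. So t ∉ L.

Case 3 (vxy inside A₂B₂): t = a^p b^p a^(p−j) b^(p−l) with j + l = |vy|. The first half of t is a prefix of a^p b^p, so it begins with a; the second half is b^((j+l)/2) a^(p−j) b^(p−l), which begins with b. The halves differ, so t ∉ L.

In every case uv⁰xy⁰z = uxz ∉ L.

This contradicts the CFL pumping lemma, which requires uv^i xy^i z ∈ L for all i ≥ 0.
Hence L = {ww : w ∈ {a,b}*} is not context-free. ∎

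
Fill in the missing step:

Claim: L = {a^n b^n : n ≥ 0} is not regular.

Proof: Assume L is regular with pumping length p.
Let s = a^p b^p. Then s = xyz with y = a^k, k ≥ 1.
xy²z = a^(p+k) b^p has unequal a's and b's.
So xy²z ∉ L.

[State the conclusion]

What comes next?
This contradicts the pumping lemma for regular languages,
which guarantees xy^i z ∈ L for all i ≥ 0.

Since our assumption that L is regular leads to a contradiction,
we conclude that L = {a^n b^n : n ≥ 0} is NOT regular. ∎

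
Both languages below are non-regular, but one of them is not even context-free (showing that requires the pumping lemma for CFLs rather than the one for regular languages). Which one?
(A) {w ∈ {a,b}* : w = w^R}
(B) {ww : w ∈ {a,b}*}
(B) {ww : w ∈ {a,b}*}

(B) {ww : w ∈ {a,b}*} requires the CFL pumping lemma.

- {w ∈ {a,b}* : w = w^R} is context-free (but not regular)
  • Can be shown non-regular with the regular pumping lemma
  • After pumping, the string is no longer symmetric

- {ww : w ∈ {a,b}*} is NOT context-free
  • Requires the CFL pumping lemma to prove
  • Even a PDA cannot compare two arbitrary halves symbol by symbol; CFL pumping on a^p b^p a^p b^p fails

The CFL pumping lemma is "stronger" in that it can prove non-membership
in the larger class of context-free languages.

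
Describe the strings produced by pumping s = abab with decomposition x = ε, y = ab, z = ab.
{xy^i z : i ≥ 0} = {(ab)^(i+1) : i ≥ 0} = {ab, abab, ababab, ...}

With x = ε, y = ab, z = ab: Pumping 'ab' gives strings of alternating a's and b's.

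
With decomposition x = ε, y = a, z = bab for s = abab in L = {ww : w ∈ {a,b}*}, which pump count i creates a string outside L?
i = 2

xy²z = ε · aa · bab = aabab; aabab has odd length 5, so it cannot be written as ww and is not in L.
(Other choices also work, e.g. i = 0, 3; only i = 1 is guaranteed to stay in L since xy¹z = s.)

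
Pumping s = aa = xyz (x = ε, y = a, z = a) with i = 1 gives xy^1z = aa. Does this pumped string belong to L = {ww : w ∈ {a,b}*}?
Yes

xy¹z = ε · a · a = aa.
aa splits into halves a · a, which are equal, so it is in L (w = a).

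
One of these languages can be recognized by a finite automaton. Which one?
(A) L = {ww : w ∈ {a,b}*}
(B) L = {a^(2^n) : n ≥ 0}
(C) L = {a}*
(C) {a}*

(C) L = {a}* is regular.

This can be recognized by a finite automaton (DFA/NFA).
Regular expressions like {a}* define regular languages.

The other choices are not regular:
- {ww : w ∈ {a,b}*}: After pumping, the two halves no longer match
- {a^(2^n) : n ≥ 0}: After pumping, length is no longer a power of 2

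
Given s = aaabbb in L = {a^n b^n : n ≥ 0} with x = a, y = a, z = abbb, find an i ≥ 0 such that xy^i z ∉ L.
i = 3

xy³z = a · aaa · abbb = aaaaabbb; aaaaabbb has 5 a's and 3 b's; 5 ≠ 3, so it is not in L.
(Other choices also work, e.g. i = 0, 2; only i = 1 is guaranteed to stay in L since xy¹z = s.)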